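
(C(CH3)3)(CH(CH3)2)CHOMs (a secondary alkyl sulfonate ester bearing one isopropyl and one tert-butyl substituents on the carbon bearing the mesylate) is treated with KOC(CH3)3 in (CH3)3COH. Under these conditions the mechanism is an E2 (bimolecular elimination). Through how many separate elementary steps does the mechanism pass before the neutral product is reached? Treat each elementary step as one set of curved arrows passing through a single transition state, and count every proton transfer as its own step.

Step 1: Concerted anti-periplanar elimination: (CH3)3CO⁻ abstracts a β-H while MsO⁻ leaves, and the C–H electrons become the new C=C π bond — all in a single transition state.
Total: 1 elementary step.

1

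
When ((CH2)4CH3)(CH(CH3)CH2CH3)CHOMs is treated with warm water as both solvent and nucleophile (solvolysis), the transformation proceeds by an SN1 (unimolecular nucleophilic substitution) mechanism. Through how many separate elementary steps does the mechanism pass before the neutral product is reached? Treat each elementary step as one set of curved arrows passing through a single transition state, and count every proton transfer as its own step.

4

Step 1: Ionisation: the C–O σ-bond cleaves heterolytically; both bonding electrons depart with MsO⁻, leaving a secondary carbocation at the α-carbon.
Step 2: A hydride (H with its bonding pair) migrates from the adjacent sec-butyl carbon to the cationic centre — a 1,2-hydride shift — upgrading the secondary cation to a tertiary one.
Step 3: A lone pair on the oxygen of H2O attacks the carbocation, forming a new C–O σ-bond and an oxonium ion.
Step 4: Deprotonation of the oxonium oxygen by solvent water yields the neutral alcohol.
Total: 4 elementary steps.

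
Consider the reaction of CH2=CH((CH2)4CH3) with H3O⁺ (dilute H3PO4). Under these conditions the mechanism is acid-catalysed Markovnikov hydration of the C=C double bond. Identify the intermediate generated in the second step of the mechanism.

oxonium ion

Step 1: Protonation of the alkene by H3O⁺: the π bond acts as the nucleophile and picks up H⁺, giving the more stable (Markovnikov) secondary carbocation. H2O is released.
Step 2: A lone pair on the oxygen of H2O attacks the carbocation, forming a C–O bond and an oxonium ion (a protonated alcohol).
After step 2 the species present is an oxonium ion.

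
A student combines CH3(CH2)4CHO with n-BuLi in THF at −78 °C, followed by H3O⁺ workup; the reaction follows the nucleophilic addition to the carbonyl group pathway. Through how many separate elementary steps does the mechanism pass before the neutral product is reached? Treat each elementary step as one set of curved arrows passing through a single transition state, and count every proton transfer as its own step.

Step 1: the carbanion-like carbon of n-BuLi attacks the sp² carbonyl carbon; the C=O π bond breaks and the electrons end up as a lone pair on the alkoxide oxygen of the tetrahedral intermediate.
Step 2: Protonation of the alkoxide by H3O⁺ workup furnishes an alcohol.
Total: 2 elementary steps.

2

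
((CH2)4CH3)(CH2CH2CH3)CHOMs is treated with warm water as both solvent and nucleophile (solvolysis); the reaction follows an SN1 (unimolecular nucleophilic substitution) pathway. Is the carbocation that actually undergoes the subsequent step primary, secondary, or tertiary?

Step 1: Unassisted departure of MsO⁻ (taking the C–O bonding pair) generates a secondary carbocation.
No single 1,2-shift to an adjacent carbon would give a more-substituted cation, so no rearrangement occurs.

secondary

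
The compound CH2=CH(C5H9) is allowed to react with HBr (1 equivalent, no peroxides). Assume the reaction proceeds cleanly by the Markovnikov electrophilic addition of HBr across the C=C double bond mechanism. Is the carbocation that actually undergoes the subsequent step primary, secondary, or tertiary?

tertiary

Step 1: Electrophilic addition begins with the π(C=C) electrons forming a bond to the proton of HBr. Following Markovnikov's rule, the resulting cation is secondary. The H–Br bond breaks heterolytically, releasing Br⁻.
Step 2: A hydride (H with its bonding pair) migrates from the adjacent cyclopentyl carbon to the cationic centre — a 1,2-hydride shift — upgrading the secondary cation to a tertiary one.
The cation rearranges from secondary to tertiary via a 1,2-hydride shift from the adjacent cyclopentyl carbon; the tertiary cation is what reacts next.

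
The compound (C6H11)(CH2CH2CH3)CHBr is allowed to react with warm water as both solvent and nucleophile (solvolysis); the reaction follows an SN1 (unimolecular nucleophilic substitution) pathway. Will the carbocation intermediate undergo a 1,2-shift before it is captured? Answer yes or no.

The first-formed carbocation is secondary.
The adjacent cyclohexyl carbon already bears 2 other carbon substituents and has a hydrogen to migrate; after a 1,2-hydride shift from that carbon the positive charge sits on a tertiary centre.
Tertiary is more stable than secondary, so the shift occurs.

yes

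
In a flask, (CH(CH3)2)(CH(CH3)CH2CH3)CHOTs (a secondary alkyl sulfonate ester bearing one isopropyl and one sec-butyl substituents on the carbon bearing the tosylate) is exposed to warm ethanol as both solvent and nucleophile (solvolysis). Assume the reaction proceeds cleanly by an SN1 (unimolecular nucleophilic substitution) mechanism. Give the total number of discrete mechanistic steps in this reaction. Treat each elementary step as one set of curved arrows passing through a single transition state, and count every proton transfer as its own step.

Step 1: Rate-determining heterolysis of the C–O bond gives TsO⁻ and a secondary carbocation.
Step 2: A 1,2-hydride shift from the adjacent isopropyl carbon moves the positive charge from the secondary centre to an adjacent carbon, generating a more stable tertiary carbocation.
Step 3: A lone pair on the oxygen of CH3CH2OH attacks the carbocation, forming a new C–O σ-bond and an oxonium ion.
Step 4: Deprotonation of the oxonium oxygen by solvent ethanol yields the neutral ether.
Total: 4 elementary steps.

4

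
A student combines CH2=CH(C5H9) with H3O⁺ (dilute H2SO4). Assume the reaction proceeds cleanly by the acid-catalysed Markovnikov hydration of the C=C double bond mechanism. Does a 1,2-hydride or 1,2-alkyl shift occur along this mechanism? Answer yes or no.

The first-formed carbocation is secondary.
The adjacent cyclopentyl carbon already bears 2 other carbon substituents and has a hydrogen to migrate; after a 1,2-hydride shift from that carbon the positive charge sits on a tertiary centre.
Tertiary is more stable than secondary, so the shift occurs.

yes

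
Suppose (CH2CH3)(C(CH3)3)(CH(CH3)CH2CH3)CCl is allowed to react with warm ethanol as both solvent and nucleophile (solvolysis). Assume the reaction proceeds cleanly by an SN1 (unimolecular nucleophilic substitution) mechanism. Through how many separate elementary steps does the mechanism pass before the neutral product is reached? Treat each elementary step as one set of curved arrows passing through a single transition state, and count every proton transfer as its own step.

3

Step 1: Unassisted departure of Cl⁻ (taking the C–Cl bonding pair) generates a tertiary carbocation.
(No 1,2-shift: no single shift to an adjacent carbon would give a more stable cation.)
Step 2: CH3CH2OH donates an oxygen lone pair into the empty p orbital of the cation, giving a protonated ether (an oxonium ion).
Step 3: Proton transfer from the O–H of the oxonium ion to a solvent molecule delivers the neutral ether.
Total: 3 elementary steps.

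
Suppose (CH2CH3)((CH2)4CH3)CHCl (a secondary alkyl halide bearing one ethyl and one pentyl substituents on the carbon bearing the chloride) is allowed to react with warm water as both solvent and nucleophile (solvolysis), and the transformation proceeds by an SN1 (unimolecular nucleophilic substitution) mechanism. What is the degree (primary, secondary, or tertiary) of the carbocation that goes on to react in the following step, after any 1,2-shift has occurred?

Step 1: Unassisted departure of Cl⁻ (taking the C–Cl bonding pair) generates a secondary carbocation.
No single 1,2-shift to an adjacent carbon would give a more-substituted cation, so no rearrangement occurs.

secondary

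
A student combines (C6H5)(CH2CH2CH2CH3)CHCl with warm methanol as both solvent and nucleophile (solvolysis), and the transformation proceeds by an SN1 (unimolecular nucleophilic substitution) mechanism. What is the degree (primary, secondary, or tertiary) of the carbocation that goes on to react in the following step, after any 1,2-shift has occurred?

secondary

Step 1: Rate-determining heterolysis of the C–Cl bond gives Cl⁻ and a secondary carbocation.
No single 1,2-shift to an adjacent carbon would give a more-substituted cation, so no rearrangement occurs.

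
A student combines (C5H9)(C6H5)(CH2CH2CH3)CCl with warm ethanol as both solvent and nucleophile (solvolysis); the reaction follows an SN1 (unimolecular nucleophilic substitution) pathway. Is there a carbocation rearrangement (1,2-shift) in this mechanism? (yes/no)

The first-formed carbocation is tertiary.
No single 1,2-shift to an adjacent carbon would produce a more-substituted cation than the one already present, so no rearrangement occurs.

no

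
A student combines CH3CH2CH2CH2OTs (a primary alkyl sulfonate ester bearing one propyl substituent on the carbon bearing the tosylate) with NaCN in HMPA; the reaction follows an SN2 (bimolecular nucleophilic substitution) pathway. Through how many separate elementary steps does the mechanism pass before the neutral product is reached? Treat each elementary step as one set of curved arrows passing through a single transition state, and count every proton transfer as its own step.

1

Step 1: CN⁻ attacks the back face of the α-carbon while TsO⁻ departs with the C–O bonding pair — a single concerted displacement through a pentacoordinate transition state.
Total: 1 elementary step.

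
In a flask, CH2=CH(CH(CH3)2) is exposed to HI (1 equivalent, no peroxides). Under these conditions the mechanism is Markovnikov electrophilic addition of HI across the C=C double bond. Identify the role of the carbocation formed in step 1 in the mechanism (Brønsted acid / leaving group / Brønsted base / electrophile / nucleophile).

Step 3: Nucleophilic attack by I⁻ on the carbocation completes the addition, giving R–I.
The carbocation formed in step 1 accepts an electron pair into an empty or π* orbital — it is the electrophile.

electrophile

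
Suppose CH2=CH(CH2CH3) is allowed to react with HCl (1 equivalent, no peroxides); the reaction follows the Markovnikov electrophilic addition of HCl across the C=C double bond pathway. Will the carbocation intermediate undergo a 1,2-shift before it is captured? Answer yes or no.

no

The first-formed carbocation is secondary.
No single 1,2-shift to an adjacent carbon would produce a more-substituted cation than the one already present, so no rearrangement occurs.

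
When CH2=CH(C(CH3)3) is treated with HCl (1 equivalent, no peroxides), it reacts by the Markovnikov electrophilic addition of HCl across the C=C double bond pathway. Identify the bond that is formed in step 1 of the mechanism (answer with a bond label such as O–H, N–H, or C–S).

Step 1: Protonation of the alkene by HCl: the π bond acts as the nucleophile and picks up H⁺, giving the more stable (Markovnikov) secondary carbocation. The H–Cl bond breaks heterolytically, releasing Cl⁻.
The bond formed in this step is the C–H bond.

C–H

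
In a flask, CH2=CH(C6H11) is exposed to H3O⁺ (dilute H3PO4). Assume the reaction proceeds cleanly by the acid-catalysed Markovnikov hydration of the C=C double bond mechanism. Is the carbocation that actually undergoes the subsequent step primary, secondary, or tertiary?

tertiary

Step 1: Protonation of the alkene by H3O⁺: the π bond acts as the nucleophile and picks up H⁺, giving the more stable (Markovnikov) secondary carbocation. H2O is released.
Step 2: Carbocation rearrangement: a 1,2-hydride shift from the adjacent cyclohexyl carbon converts the initially-formed secondary cation into the more stable tertiary cation.
The cation rearranges from secondary to tertiary via a 1,2-hydride shift from the adjacent cyclohexyl carbon; the tertiary cation is what reacts next.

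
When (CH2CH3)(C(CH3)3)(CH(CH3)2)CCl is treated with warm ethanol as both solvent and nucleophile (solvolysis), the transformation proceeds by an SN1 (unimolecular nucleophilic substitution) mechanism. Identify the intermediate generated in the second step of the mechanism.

oxonium ion

Step 1: Unassisted departure of Cl⁻ (taking the C–Cl bonding pair) generates a tertiary carbocation.
Step 2: A lone pair on the oxygen of CH3CH2OH attacks the carbocation, forming a new C–O σ-bond and an oxonium ion.
After step 2 the species present is an oxonium ion.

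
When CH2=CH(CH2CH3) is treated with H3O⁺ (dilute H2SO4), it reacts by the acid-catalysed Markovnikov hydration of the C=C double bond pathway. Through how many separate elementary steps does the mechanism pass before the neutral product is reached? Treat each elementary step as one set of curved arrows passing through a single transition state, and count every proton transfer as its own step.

Step 1: Protonation of the alkene by H3O⁺: the π bond acts as the nucleophile and picks up H⁺, giving the more stable (Markovnikov) secondary carbocation. H2O is released.
(No 1,2-shift: no single shift to an adjacent carbon would give a more stable cation.)
Step 2: Nucleophilic capture of the cation by H2O produces the protonated alcohol (an oxonium ion).
Step 3: Proton transfer from the O–H of the oxonium ion to H2O completes the catalytic cycle and yields the alcohol.
Total: 3 elementary steps.

3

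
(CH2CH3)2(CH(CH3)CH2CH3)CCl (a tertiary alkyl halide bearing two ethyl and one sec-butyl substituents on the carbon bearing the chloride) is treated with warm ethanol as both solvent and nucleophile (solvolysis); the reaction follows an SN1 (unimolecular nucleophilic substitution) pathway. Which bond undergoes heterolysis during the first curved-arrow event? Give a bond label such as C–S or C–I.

Step 1: The C–Cl bond breaks with both electrons going to the chloride; Cl⁻ leaves and a tertiary carbocation remains.
The bond broken in this step is the C–Cl bond.

C–Cl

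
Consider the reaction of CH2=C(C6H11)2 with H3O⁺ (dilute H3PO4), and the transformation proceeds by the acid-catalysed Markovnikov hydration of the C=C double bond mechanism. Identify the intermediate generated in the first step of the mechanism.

tertiary carbocation

Step 1: The π electrons of the C=C bond attack a proton of H3O⁺; Markovnikov addition places the new C–H on the less-substituted alkene carbon, so the positive charge ends up on the more-substituted carbon — a tertiary carbocation. H2O is released.
After step 1 the species present is a tertiary carbocation.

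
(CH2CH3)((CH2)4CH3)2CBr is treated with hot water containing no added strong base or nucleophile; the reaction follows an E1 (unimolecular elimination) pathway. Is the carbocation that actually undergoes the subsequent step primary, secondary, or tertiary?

Step 1: Ionisation: the C–Br σ-bond cleaves heterolytically; both bonding electrons depart with Br⁻, leaving a tertiary carbocation at the α-carbon.
No single 1,2-shift to an adjacent carbon would give a more-substituted cation, so no rearrangement occurs.

tertiary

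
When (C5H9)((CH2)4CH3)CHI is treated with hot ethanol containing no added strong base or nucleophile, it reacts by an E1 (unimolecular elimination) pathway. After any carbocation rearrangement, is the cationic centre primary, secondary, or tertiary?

Step 1: Unassisted departure of I⁻ (taking the C–I bonding pair) generates a secondary carbocation.
Step 2: A hydride (H with its bonding pair) migrates from the adjacent cyclopentyl carbon to the cationic centre — a 1,2-hydride shift — upgrading the secondary cation to a tertiary one.
The cation rearranges from secondary to tertiary via a 1,2-hydride shift from the adjacent cyclopentyl carbon; the tertiary cation is what reacts next.

tertiary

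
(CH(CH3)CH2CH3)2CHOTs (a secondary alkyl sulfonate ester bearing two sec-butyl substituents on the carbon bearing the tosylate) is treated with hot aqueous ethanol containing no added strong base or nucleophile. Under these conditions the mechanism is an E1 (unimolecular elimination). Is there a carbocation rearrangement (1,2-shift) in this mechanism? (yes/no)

yes

The first-formed carbocation is secondary.
The adjacent sec-butyl carbon already bears 2 other carbon substituents and has a hydrogen to migrate; after a 1,2-hydride shift from that carbon the positive charge sits on a tertiary centre.
Tertiary is more stable than secondary, so the shift occurs.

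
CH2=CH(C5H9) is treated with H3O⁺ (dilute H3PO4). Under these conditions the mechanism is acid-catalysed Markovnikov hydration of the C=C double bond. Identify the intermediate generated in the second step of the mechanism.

Step 1: Electrophilic addition begins with the π(C=C) electrons forming a bond to the proton of H3O⁺. Following Markovnikov's rule, the resulting cation is secondary. H2O is released.
Step 2: Carbocation rearrangement: a 1,2-hydride shift from the adjacent cyclopentyl carbon converts the initially-formed secondary cation into the more stable tertiary cation.
After step 2 the species present is a tertiary carbocation.

tertiary carbocation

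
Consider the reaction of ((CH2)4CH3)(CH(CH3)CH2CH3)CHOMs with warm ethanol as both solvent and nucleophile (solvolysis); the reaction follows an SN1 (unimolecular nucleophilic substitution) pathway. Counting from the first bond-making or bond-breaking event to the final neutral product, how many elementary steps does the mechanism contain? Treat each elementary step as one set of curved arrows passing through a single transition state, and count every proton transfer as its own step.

Step 1: Rate-determining heterolysis of the C–O bond gives MsO⁻ and a secondary carbocation.
Step 2: Carbocation rearrangement: a 1,2-hydride shift from the adjacent sec-butyl carbon converts the initially-formed secondary cation into the more stable tertiary cation.
Step 3: CH3CH2OH donates an oxygen lone pair into the empty p orbital of the cation, giving a protonated ether (an oxonium ion).
Step 4: A second solvent molecule removes the proton on oxygen, giving the neutral ether product.
Total: 4 elementary steps.

4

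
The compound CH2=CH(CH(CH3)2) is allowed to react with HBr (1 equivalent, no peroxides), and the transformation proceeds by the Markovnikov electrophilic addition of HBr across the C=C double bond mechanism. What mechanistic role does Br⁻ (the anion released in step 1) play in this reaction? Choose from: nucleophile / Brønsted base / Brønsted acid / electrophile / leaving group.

Step 3: Br⁻ captures the cation: a lone pair on Br⁻ fills the empty p orbital, producing the alkyl halide product.
Br⁻ (the anion released in step 1) donates an electron pair to form a new σ-bond to carbon — it is the nucleophile.

nucleophile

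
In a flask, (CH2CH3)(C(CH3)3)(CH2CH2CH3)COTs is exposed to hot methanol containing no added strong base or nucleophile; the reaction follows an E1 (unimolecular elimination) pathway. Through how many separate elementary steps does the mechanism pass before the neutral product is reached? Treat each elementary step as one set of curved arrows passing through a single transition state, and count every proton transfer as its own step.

2

Step 1: The C–O bond breaks with both electrons going to the tosylate; TsO⁻ leaves and a tertiary carbocation remains.
(No 1,2-shift: no single shift to an adjacent carbon would give a more stable cation.)
Step 2: Loss of a β-proton to a methanol molecule of the solvent: the C–H bonding pair collapses toward the cationic carbon to form the C=C π bond, yielding the alkene.
Total: 2 elementary steps.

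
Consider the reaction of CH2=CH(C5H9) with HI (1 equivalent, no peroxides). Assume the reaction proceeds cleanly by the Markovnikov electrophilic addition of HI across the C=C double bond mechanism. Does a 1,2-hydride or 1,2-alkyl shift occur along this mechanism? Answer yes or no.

yes

The first-formed carbocation is secondary.
The adjacent cyclopentyl carbon already bears 2 other carbon substituents and has a hydrogen to migrate; after a 1,2-hydride shift from that carbon the positive charge sits on a tertiary centre.
Tertiary is more stable than secondary, so the shift occurs.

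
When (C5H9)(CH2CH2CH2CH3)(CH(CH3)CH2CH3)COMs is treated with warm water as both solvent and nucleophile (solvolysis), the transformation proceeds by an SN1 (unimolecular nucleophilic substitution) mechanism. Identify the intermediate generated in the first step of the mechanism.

tertiary carbocation

Step 1: The C–O bond breaks with both electrons going to the mesylate; MsO⁻ leaves and a tertiary carbocation remains.
After step 1 the species present is a tertiary carbocation.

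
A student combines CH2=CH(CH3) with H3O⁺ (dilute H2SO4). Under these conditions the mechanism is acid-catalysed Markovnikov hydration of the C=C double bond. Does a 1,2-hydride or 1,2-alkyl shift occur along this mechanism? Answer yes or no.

no

The first-formed carbocation is secondary.
No single 1,2-shift to an adjacent carbon would produce a more-substituted cation than the one already present, so no rearrangement occurs.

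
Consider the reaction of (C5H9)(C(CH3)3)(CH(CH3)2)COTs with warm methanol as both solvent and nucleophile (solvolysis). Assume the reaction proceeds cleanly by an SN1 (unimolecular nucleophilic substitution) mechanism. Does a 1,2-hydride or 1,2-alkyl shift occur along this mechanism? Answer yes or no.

The first-formed carbocation is tertiary.
No single 1,2-shift to an adjacent carbon would produce a more-substituted cation than the one already present, so no rearrangement occurs.

no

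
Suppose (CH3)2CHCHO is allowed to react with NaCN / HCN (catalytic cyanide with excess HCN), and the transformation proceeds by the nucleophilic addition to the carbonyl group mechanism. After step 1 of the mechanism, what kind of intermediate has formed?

Step 1: CN⁻ attacks the sp² carbonyl carbon; the C=O π bond breaks and the electrons end up as a lone pair on the alkoxide oxygen of the tetrahedral intermediate.
After step 1 the species present is a tetrahedral alkoxide intermediate.

tetrahedral alkoxide intermediate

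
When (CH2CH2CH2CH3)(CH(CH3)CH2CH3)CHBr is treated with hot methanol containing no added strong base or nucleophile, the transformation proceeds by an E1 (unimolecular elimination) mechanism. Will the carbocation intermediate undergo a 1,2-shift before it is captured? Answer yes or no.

yes

The first-formed carbocation is secondary.
The adjacent sec-butyl carbon already bears 2 other carbon substituents and has a hydrogen to migrate; after a 1,2-hydride shift from that carbon the positive charge sits on a tertiary centre.
Tertiary is more stable than secondary, so the shift occurs.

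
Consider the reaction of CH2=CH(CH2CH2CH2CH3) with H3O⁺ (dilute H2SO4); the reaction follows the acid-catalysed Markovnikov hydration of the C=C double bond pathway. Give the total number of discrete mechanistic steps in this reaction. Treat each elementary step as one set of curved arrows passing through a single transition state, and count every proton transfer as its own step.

3

Step 1: Electrophilic addition begins with the π(C=C) electrons forming a bond to the proton of H3O⁺. Following Markovnikov's rule, the resulting cation is secondary. H2O is released.
(No 1,2-shift: no single shift to an adjacent carbon would give a more stable cation.)
Step 2: Water acts as the nucleophile: an oxygen lone pair bonds to the cationic carbon, giving an oxonium-ion intermediate.
Step 3: Proton transfer from the O–H of the oxonium ion to H2O completes the catalytic cycle and yields the alcohol.
Total: 3 elementary steps.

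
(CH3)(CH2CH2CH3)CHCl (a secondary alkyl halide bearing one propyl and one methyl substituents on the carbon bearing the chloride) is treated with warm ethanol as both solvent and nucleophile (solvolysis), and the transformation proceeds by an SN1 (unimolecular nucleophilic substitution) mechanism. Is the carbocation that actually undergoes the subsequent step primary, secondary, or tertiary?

secondary

Step 1: Unassisted departure of Cl⁻ (taking the C–Cl bonding pair) generates a secondary carbocation.
No single 1,2-shift to an adjacent carbon would give a more-substituted cation, so no rearrangement occurs.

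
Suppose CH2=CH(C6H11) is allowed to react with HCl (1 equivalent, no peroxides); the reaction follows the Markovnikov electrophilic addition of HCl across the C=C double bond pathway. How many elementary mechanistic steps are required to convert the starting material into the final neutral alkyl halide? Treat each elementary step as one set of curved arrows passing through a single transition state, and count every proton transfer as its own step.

Step 1: Electrophilic addition begins with the π(C=C) electrons forming a bond to the proton of HCl. Following Markovnikov's rule, the resulting cation is secondary. The H–Cl bond breaks heterolytically, releasing Cl⁻.
Step 2: Carbocation rearrangement: a 1,2-hydride shift from the adjacent cyclohexyl carbon converts the initially-formed secondary cation into the more stable tertiary cation.
Step 3: The Cl⁻ anion donates a lone pair to the carbocation, forming the new C–Cl σ-bond and giving the neutral alkyl halide.
Total: 3 elementary steps.

3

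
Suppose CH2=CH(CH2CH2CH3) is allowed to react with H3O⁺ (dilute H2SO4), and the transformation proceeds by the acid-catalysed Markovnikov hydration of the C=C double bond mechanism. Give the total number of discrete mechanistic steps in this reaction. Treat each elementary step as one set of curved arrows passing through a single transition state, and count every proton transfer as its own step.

Step 1: Protonation of the alkene by H3O⁺: the π bond acts as the nucleophile and picks up H⁺, giving the more stable (Markovnikov) secondary carbocation. H2O is released.
(No 1,2-shift: no single shift to an adjacent carbon would give a more stable cation.)
Step 2: Water acts as the nucleophile: an oxygen lone pair bonds to the cationic carbon, giving an oxonium-ion intermediate.
Step 3: H2O removes a proton from the oxonium oxygen, regenerating H3O⁺ and giving the neutral alcohol.
Total: 3 elementary steps.

3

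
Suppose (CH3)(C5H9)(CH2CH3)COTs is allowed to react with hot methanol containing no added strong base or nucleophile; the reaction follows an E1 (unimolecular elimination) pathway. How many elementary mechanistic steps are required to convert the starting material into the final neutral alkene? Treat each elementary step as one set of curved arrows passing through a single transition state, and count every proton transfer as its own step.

Step 1: Unassisted departure of TsO⁻ (taking the C–O bonding pair) generates a tertiary carbocation.
(No 1,2-shift: no single shift to an adjacent carbon would give a more stable cation.)
Step 2: Loss of a β-proton to a methanol molecule of the solvent: the C–H bonding pair collapses toward the cationic carbon to form the C=C π bond, yielding the alkene.
Total: 2 elementary steps.

2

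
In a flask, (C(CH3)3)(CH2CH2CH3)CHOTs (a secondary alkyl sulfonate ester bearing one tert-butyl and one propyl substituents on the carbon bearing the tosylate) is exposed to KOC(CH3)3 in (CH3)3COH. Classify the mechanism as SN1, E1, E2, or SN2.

Conditions: a strong/bulky base with a secondary substrate bearing a β-hydrogen.
These conditions are the textbook signature of the E2 pathway.
A strong (often hindered) base removes a β-H in concert with loss of the leaving group — bimolecular elimination.

E2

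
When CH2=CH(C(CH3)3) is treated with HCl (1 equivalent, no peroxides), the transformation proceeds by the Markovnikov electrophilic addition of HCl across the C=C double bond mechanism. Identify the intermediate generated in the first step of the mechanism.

Step 1: Electrophilic addition begins with the π(C=C) electrons forming a bond to the proton of HCl. Following Markovnikov's rule, the resulting cation is secondary. The H–Cl bond breaks heterolytically, releasing Cl⁻.
After step 1 the species present is a secondary carbocation.

secondary carbocation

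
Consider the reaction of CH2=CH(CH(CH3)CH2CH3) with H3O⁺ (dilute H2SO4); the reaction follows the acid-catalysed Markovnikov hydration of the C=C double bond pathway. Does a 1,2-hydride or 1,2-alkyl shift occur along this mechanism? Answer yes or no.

yes

The first-formed carbocation is secondary.
The adjacent sec-butyl carbon already bears 2 other carbon substituents and has a hydrogen to migrate; after a 1,2-hydride shift from that carbon the positive charge sits on a tertiary centre.
Tertiary is more stable than secondary, so the shift occurs.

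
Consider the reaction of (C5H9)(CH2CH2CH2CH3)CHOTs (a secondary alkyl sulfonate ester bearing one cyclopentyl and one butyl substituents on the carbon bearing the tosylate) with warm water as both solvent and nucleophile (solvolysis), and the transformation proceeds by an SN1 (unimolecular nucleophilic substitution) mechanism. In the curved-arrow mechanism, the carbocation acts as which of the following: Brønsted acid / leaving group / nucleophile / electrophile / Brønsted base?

Step 3: H2O donates an oxygen lone pair into the empty p orbital of the cation, giving a protonated alcohol (an oxonium ion).
The carbocation accepts an electron pair into an empty or π* orbital — it is the electrophile.

electrophile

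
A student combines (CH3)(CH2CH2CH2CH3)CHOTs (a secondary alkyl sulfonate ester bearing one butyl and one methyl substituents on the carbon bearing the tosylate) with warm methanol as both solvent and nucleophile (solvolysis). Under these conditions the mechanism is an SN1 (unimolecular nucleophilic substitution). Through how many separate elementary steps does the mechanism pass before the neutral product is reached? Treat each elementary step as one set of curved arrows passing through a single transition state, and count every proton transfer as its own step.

3

Step 1: Ionisation: the C–O σ-bond cleaves heterolytically; both bonding electrons depart with TsO⁻, leaving a secondary carbocation at the α-carbon.
(No 1,2-shift: no single shift to an adjacent carbon would give a more stable cation.)
Step 2: Nucleophilic capture: the oxygen of CH3OH bonds to the cationic carbon, producing an oxonium-ion intermediate.
Step 3: A second solvent molecule removes the proton on oxygen, giving the neutral ether product.
Total: 3 elementary steps.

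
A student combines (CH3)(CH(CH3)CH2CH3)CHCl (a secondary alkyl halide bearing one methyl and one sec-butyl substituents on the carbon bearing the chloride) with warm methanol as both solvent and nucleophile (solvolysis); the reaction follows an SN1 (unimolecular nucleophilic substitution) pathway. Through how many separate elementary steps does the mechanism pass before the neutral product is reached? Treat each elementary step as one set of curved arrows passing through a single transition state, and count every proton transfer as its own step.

Step 1: The C–Cl bond breaks with both electrons going to the chloride; Cl⁻ leaves and a secondary carbocation remains.
Step 2: Carbocation rearrangement: a 1,2-hydride shift from the adjacent sec-butyl carbon converts the initially-formed secondary cation into the more stable tertiary cation.
Step 3: Nucleophilic capture: the oxygen of CH3OH bonds to the cationic carbon, producing an oxonium-ion intermediate.
Step 4: Deprotonation of the oxonium oxygen by solvent methanol yields the neutral ether.
Total: 4 elementary steps.

4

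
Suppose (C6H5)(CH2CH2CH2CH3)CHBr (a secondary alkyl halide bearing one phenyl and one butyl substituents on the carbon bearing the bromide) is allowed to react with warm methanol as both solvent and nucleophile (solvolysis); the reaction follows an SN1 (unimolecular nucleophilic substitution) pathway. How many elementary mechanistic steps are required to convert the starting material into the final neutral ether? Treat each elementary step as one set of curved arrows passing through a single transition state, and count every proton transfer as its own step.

3

Step 1: Unassisted departure of Br⁻ (taking the C–Br bonding pair) generates a secondary carbocation.
(No 1,2-shift: no single shift to an adjacent carbon would give a more stable cation.)
Step 2: A lone pair on the oxygen of CH3OH attacks the carbocation, forming a new C–O σ-bond and an oxonium ion.
Step 3: Deprotonation of the oxonium oxygen by solvent methanol yields the neutral ether.
Total: 3 elementary steps.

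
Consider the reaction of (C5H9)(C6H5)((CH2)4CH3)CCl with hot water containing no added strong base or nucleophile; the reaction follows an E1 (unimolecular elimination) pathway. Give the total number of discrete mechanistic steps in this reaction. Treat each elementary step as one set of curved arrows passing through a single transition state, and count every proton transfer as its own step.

Step 1: The C–Cl bond breaks with both electrons going to the chloride; Cl⁻ leaves and a tertiary carbocation remains.
(No 1,2-shift: no single shift to an adjacent carbon would give a more stable cation.)
Step 2: A water molecule (solvent) deprotonates a β-carbon; as the C–H bond breaks, those electrons form the new alkene π bond.
Total: 2 elementary steps.

2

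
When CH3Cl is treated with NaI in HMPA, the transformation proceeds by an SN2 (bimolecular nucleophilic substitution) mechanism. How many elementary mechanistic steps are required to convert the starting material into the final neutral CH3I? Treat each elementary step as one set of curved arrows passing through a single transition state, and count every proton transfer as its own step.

1

Step 1: Backside attack by I⁻ on the carbon bearing the chloride: the new C–I bond forms as the C–Cl bond breaks, with Walden inversion at carbon.
Total: 1 elementary step.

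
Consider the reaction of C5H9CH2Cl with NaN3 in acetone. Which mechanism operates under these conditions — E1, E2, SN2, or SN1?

Conditions: a primary substrate with a strong nucleophile in the polar aprotic solvent acetone.
These conditions are the textbook signature of the SN2 pathway.
An unhindered substrate with a strong nucleophile in a polar aprotic solvent favours one-step backside displacement.

SN2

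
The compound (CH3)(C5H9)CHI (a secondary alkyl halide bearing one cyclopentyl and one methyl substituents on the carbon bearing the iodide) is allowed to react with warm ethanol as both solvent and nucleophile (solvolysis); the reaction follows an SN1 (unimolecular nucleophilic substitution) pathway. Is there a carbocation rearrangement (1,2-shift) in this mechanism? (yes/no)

The first-formed carbocation is secondary.
The adjacent cyclopentyl carbon already bears 2 other carbon substituents and has a hydrogen to migrate; after a 1,2-hydride shift from that carbon the positive charge sits on a tertiary centre.
Tertiary is more stable than secondary, so the shift occurs.

yes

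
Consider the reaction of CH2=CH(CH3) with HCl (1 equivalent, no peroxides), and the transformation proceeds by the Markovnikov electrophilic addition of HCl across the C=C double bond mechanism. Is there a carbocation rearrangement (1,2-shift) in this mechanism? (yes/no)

no

The first-formed carbocation is secondary.
No single 1,2-shift to an adjacent carbon would produce a more-substituted cation than the one already present, so no rearrangement occurs.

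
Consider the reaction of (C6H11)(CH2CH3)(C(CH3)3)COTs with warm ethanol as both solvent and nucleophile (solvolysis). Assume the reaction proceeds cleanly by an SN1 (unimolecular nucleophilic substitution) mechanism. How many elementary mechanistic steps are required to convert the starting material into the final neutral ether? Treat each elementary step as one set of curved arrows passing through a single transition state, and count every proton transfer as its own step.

Step 1: The C–O bond breaks with both electrons going to the tosylate; TsO⁻ leaves and a tertiary carbocation remains.
(No 1,2-shift: no single shift to an adjacent carbon would give a more stable cation.)
Step 2: Nucleophilic capture: the oxygen of CH3CH2OH bonds to the cationic carbon, producing an oxonium-ion intermediate.
Step 3: Deprotonation of the oxonium oxygen by solvent ethanol yields the neutral ether.
Total: 3 elementary steps.

3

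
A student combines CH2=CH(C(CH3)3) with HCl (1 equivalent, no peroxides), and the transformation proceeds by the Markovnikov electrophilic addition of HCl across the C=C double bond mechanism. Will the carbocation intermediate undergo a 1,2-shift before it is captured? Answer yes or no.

yes

The first-formed carbocation is secondary.
The adjacent tert-butyl carbon has no hydrogen but bears methyl groups; migration of one methyl with its bonding pair (a 1,2-methyl shift) places the charge on a tertiary centre.
Tertiary is more stable than secondary, so the shift occurs.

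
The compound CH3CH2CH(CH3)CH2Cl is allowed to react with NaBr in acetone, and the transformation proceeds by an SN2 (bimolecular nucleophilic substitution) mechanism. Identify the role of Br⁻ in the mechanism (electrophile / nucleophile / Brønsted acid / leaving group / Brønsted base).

nucleophile

Step 1: Br⁻ attacks the back face of the α-carbon while Cl⁻ departs with the C–Cl bonding pair — a single concerted displacement through a pentacoordinate transition state.
Br⁻ donates an electron pair to form a new σ-bond to carbon — it is the nucleophile.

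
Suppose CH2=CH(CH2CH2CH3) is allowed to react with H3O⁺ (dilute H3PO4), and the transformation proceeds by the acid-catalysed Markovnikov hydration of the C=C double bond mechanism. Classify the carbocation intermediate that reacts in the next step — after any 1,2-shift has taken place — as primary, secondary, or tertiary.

secondary

Step 1: Electrophilic addition begins with the π(C=C) electrons forming a bond to the proton of H3O⁺. Following Markovnikov's rule, the resulting cation is secondary. H2O is released.
No single 1,2-shift to an adjacent carbon would give a more-substituted cation, so no rearrangement occurs.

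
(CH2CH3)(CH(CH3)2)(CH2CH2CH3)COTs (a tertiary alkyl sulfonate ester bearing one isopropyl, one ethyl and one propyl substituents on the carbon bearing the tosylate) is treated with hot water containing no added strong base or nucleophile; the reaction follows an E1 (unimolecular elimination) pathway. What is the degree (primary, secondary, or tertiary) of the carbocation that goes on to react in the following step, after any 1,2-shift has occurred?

Step 1: The C–O bond breaks with both electrons going to the tosylate; TsO⁻ leaves and a tertiary carbocation remains.
No single 1,2-shift to an adjacent carbon would give a more-substituted cation, so no rearrangement occurs.

tertiary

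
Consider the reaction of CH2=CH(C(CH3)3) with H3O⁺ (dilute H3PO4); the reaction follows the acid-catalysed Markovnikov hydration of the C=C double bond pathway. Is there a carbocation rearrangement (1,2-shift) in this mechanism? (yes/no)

The first-formed carbocation is secondary.
The adjacent tert-butyl carbon has no hydrogen but bears methyl groups; migration of one methyl with its bonding pair (a 1,2-methyl shift) places the charge on a tertiary centre.
Tertiary is more stable than secondary, so the shift occurs.

yes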